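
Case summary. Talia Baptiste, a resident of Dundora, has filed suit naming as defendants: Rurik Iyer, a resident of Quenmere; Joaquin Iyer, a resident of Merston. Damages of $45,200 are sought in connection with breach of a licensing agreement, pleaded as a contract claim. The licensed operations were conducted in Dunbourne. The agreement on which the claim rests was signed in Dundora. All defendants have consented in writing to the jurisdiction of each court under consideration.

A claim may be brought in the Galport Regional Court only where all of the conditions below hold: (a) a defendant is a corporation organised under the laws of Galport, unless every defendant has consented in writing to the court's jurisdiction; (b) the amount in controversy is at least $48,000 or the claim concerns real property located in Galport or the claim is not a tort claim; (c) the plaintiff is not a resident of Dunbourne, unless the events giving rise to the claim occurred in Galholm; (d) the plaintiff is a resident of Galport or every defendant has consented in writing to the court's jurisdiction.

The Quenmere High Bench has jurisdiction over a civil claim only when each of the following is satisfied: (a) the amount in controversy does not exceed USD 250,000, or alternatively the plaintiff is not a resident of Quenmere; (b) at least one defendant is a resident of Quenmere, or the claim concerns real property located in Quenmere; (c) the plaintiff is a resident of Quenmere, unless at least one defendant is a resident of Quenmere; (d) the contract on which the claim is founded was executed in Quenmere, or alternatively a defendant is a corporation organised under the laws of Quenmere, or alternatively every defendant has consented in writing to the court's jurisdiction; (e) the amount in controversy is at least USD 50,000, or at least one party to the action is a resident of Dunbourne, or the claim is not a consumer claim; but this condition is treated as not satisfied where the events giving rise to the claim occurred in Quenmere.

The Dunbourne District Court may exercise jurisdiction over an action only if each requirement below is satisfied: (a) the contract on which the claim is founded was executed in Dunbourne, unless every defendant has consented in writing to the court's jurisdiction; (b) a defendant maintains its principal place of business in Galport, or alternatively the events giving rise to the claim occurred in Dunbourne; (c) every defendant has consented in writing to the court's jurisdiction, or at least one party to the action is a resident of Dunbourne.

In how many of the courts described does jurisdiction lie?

The Galport Regional Court:
  (a) No defendant is a corporation. But every defendant has filed written consent, and the 'unless' clause therefore excuses the requirement. Satisfied.
  (b) The claim is a contract claim, not a tort claim — that alternative is enough. Satisfied.
  (c) The plaintiff resides in Dundora, which is not Dunbourne. Satisfied.
  (d) Every defendant has filed written consent, so this disjunct is met. Condition met.
  → Jurisdiction lies.
The Quenmere High Bench:
  (a) The amount in controversy is $45,200, within the 250,000 dollars ceiling, so this disjunct is met. Satisfied.
  (b) Rurik Iyer resides in Quenmere — that alternative is enough. Met.
  (c) The plaintiff resides in Dundora, not Quenmere. However, Rurik Iyer resides in Quenmere, so the 'unless' proviso supplies this condition. Met.
  (d) Every defendant has filed written consent — that alternative is enough. Met.
  (e) The claim is a contract claim, not a consumer claim, which satisfies one of the alternatives. And the carve-out is inapplicable — the operative events occurred in Dunbourne, not Quenmere. Satisfied.
  → All conditions met; jurisdiction exists.
The Dunbourne District Court:
  (a) The contract was executed in Dundora, not Dunbourne. But every defendant has filed written consent, and the 'unless' clause therefore excuses the requirement. Satisfied.
  (b) The operative events occurred in Dunbourne — that alternative is enough. Met.
  (c) Every defendant has filed written consent, so this disjunct is met. Satisfied.
  → Every requirement is satisfied — jurisdiction.
Courts with jurisdiction: the Galport Regional Court, the Quenmere High Bench, the Dunbourne District Court — 3 in total.

3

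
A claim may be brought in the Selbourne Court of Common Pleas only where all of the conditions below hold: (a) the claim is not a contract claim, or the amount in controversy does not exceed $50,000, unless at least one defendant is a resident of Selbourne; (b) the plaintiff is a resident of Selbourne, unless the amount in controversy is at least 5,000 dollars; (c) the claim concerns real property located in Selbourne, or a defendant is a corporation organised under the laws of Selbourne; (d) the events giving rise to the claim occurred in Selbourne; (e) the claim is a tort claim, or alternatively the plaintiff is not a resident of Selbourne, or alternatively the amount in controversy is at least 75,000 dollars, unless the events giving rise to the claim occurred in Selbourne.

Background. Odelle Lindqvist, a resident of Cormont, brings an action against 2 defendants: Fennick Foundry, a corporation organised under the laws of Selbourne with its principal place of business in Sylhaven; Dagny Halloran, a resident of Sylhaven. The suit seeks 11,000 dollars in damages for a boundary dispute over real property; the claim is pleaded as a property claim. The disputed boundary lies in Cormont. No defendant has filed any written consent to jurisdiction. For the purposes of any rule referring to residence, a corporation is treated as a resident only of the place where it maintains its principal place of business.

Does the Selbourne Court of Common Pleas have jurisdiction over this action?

The Selbourne Court of Common Pleas:
  (a) The claim is a property claim, not a contract claim, so this disjunct is met. Satisfied.
  (b) The plaintiff resides in Cormont, not Selbourne. But the amount in controversy is USD 11,000, which meets the 5,000 dollars floor, and the 'unless' clause therefore excuses the requirement. Condition met.
  (c) Fennick Foundry is organised under the laws of Selbourne — that alternative is enough. Condition met.
  (d) The operative events occurred in Cormont, not Selbourne. Not met.
  (e) The plaintiff resides in Cormont, which is not Selbourne, so this disjunct is met. Condition met.
  → No jurisdiction.

No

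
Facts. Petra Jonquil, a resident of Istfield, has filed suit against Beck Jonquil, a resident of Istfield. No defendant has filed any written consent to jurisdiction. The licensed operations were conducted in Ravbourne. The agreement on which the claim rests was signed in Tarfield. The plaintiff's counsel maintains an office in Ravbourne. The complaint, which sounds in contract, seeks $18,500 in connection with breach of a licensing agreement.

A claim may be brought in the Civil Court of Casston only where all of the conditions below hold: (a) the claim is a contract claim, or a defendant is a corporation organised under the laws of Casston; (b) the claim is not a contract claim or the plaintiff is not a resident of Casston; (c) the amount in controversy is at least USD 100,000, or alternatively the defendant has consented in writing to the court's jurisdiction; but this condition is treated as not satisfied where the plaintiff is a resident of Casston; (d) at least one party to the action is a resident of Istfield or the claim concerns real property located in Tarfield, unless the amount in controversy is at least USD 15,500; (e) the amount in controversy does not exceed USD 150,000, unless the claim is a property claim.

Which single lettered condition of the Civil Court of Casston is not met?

The Civil Court of Casston:
  (a) The claim is a contract claim — that alternative is enough. Satisfied.
  (b) The plaintiff resides in Istfield, which is not Casston, so one alternative holds. Condition met.
  (c) The amount in controversy is USD 18,500, below the USD 100,000 floor; no such written consent has been filed — no alternative holds. Fails.
  (d) Petra Jonquil resides in Istfield, so one alternative holds. Met.
  (e) The amount in controversy is $18,500, within the USD 150,000 ceiling. Condition met.
Only condition (c) fails.

(c)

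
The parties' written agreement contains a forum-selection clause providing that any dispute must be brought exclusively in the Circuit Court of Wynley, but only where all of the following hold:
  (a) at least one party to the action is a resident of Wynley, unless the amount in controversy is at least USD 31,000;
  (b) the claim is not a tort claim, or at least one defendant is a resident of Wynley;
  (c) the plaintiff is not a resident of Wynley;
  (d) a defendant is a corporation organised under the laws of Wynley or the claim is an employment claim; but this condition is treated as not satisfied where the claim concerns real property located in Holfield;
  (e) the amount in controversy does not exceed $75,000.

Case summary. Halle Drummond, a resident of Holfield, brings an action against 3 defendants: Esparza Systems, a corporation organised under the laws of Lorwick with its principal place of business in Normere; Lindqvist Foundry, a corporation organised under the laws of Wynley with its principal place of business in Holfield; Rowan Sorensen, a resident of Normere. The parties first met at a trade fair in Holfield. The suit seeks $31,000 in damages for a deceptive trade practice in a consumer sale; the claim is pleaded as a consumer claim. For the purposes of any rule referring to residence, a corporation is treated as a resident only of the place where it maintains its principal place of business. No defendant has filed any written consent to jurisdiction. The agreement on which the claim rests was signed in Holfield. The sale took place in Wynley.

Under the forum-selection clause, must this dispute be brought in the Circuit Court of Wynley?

Yes

The Circuit Court of Wynley:
  (a) No party resides in Wynley. But the amount in controversy is $31,000, which meets the 31,000 dollars floor, and the 'unless' clause therefore excuses the requirement. Met.
  (b) The claim is a consumer claim, not a tort claim, so this disjunct is met. Satisfied.
  (c) The plaintiff resides in Holfield, which is not Wynley. Met.
  (d) Lindqvist Foundry is organised under the laws of Wynley, which satisfies one of the alternatives. The exception is not triggered, since the claim does not concern real property. Satisfied.
  (e) The amount in controversy is 31,000 dollars, within the USD 75,000 ceiling. Condition met.
  → The clause applies.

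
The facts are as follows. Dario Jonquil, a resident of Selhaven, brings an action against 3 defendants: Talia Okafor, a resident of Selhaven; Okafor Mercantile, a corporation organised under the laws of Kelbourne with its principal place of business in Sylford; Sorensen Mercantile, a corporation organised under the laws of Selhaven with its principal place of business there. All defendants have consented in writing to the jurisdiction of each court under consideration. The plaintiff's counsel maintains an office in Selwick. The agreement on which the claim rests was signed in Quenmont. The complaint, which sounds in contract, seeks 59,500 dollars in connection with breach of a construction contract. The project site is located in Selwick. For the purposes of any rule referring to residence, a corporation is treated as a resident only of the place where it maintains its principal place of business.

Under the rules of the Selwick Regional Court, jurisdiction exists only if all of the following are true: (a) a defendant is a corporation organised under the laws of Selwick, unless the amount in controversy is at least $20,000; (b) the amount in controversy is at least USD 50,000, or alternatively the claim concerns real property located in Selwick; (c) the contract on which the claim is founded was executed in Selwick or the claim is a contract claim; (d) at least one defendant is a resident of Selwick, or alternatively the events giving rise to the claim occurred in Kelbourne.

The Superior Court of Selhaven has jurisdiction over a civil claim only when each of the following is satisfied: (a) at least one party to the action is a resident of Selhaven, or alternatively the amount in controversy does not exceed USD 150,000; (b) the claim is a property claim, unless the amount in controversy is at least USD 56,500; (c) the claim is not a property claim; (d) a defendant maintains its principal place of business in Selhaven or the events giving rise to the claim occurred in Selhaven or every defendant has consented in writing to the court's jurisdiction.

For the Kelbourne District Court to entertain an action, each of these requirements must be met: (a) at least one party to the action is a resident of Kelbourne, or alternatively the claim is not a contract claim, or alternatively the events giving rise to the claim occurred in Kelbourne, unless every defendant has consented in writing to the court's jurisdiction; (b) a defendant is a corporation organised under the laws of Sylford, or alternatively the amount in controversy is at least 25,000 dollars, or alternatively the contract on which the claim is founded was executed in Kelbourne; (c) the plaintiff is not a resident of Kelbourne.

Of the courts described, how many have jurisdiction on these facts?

The Selwick Regional Court:
  (a) The corporate defendant(s) are organised in Kelbourne, Selhaven, not Selwick. However, the amount in controversy is 59,500 dollars, which meets the $20,000 floor, so the 'unless' proviso supplies this condition. Met.
  (b) The amount in controversy is USD 59,500, which meets the USD 50,000 floor, so one alternative holds. Condition met.
  (c) The claim is a contract claim, which satisfies one of the alternatives. Satisfied.
  (d) No defendant resides in Selwick (they reside in Selhaven, Sylford, Selhaven); the operative events occurred in Selwick, not Kelbourne — no alternative holds. Condition not met.
  → At least one condition fails; no jurisdiction.
The Superior Court of Selhaven:
  (a) Dario Jonquil resides in Selhaven, which satisfies one of the alternatives. Satisfied.
  (b) The claim is a contract claim, not a property claim. However, the amount in controversy is $59,500, which meets the USD 56,500 floor, so the 'unless' proviso supplies this condition. Condition met.
  (c) The claim is a contract claim, not a property claim. Condition met.
  (d) Sorensen Mercantile has its principal place of business in Selhaven, which satisfies one of the alternatives. Condition met.
  → The court has jurisdiction.
The Kelbourne District Court:
  (a) No party resides in Kelbourne; the claim is a contract claim; the operative events occurred in Selwick, not Kelbourne — none of the alternatives is met. However, every defendant has filed written consent, so the 'unless' proviso supplies this condition. Satisfied.
  (b) The amount in controversy is 59,500 dollars, which meets the USD 25,000 floor, which satisfies one of the alternatives. Satisfied.
  (c) The plaintiff resides in Selhaven, which is not Kelbourne. Condition met.
  → All conditions met; jurisdiction exists.
Courts with jurisdiction: the Superior Court of Selhaven, the Kelbourne District Court — 2 in total.

2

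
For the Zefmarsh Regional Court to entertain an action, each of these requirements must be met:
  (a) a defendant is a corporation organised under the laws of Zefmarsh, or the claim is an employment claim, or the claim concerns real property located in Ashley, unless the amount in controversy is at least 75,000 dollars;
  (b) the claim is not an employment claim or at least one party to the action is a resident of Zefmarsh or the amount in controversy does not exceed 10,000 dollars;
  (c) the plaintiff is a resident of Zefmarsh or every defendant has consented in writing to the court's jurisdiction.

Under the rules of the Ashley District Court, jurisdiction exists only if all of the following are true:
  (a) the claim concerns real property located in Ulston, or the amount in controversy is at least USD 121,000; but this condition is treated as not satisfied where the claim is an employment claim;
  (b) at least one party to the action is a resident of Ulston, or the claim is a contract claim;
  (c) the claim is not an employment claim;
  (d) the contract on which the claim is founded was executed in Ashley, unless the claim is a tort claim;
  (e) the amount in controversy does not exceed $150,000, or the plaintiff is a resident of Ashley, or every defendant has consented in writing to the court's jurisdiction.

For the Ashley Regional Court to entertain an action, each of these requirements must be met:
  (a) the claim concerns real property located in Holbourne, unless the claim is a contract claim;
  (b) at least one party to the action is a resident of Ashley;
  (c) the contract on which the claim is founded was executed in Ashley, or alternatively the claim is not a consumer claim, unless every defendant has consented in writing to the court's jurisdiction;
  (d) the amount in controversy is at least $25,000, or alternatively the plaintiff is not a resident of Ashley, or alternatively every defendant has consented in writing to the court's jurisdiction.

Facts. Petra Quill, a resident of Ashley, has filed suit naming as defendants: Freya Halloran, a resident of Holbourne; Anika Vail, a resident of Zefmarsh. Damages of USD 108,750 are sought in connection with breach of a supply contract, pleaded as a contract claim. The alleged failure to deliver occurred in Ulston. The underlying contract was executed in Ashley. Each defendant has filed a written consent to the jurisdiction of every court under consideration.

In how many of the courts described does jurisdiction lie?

The Zefmarsh Regional Court:
  (a) No defendant is a corporation; the claim is a contract claim, not an employment claim; the claim does not concern real property — every alternative fails. The proviso rescues it, though: the amount in controversy is 108,750 dollars, which meets the USD 75,000 floor. Satisfied.
  (b) The claim is a contract claim, not an employment claim, which satisfies one of the alternatives. Condition met.
  (c) Every defendant has filed written consent — that alternative is enough. Met.
  → All conditions met; jurisdiction exists.
The Ashley District Court:
  (a) The claim does not concern real property; the amount in controversy is USD 108,750, below the USD 121,000 floor — no alternative holds. Condition not met.
  (b) The claim is a contract claim, so one alternative holds. Satisfied.
  (c) The claim is a contract claim, not an employment claim. Satisfied.
  (d) The contract was executed in Ashley. Condition met.
  (e) The amount in controversy is $108,750, within the $150,000 ceiling, which satisfies one of the alternatives. Met.
  → At least one condition fails; no jurisdiction.
The Ashley Regional Court:
  (a) The claim does not concern real property. But the claim is a contract claim, and the 'unless' clause therefore excuses the requirement. Condition met.
  (b) Petra Quill resides in Ashley. Met.
  (c) The contract was executed in Ashley — that alternative is enough. Met.
  (d) The amount in controversy is $108,750, which meets the 25,000 dollars floor, so this disjunct is met. Satisfied.
  → The court has jurisdiction.
Courts with jurisdiction: the Zefmarsh Regional Court, the Ashley Regional Court — 2 in total.

2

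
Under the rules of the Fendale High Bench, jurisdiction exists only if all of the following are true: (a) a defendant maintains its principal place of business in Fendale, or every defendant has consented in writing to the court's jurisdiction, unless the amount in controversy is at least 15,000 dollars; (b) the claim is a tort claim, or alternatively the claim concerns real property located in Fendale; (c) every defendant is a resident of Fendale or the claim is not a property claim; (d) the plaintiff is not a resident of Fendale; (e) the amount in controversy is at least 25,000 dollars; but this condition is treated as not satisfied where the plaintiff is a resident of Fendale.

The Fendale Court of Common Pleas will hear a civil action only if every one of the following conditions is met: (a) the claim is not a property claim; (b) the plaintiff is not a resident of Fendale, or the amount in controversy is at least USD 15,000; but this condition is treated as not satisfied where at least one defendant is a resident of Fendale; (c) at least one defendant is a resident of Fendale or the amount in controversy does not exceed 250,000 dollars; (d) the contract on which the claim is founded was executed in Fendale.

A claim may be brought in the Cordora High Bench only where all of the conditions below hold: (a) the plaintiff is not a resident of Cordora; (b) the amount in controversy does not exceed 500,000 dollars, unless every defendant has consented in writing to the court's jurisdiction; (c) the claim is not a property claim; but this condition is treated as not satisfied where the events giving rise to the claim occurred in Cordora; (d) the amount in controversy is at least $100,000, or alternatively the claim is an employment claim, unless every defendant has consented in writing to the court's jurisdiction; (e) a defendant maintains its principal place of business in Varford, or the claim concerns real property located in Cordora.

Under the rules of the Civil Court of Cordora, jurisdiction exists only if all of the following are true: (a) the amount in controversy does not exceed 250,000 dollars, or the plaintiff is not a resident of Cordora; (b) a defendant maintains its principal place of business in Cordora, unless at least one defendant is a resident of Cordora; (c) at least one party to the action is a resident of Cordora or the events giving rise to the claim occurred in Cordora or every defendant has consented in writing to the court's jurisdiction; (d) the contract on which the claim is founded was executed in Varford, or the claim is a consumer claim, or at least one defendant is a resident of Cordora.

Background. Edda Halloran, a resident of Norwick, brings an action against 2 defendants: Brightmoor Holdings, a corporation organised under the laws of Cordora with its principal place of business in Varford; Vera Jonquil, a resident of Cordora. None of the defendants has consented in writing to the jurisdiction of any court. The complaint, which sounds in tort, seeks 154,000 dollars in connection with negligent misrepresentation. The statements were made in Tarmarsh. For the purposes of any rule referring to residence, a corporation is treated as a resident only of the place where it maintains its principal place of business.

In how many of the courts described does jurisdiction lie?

3

The Fendale High Bench:
  (a) The corporate defendant(s) have their principal place of business in Varford, not Fendale; no such written consent has been filed — no alternative holds. However, the amount in controversy is USD 154,000, which meets the USD 15,000 floor, so the 'unless' proviso supplies this condition. Met.
  (b) The claim is a tort claim, so this disjunct is met. Satisfied.
  (c) The claim is a tort claim, not a property claim — that alternative is enough. Satisfied.
  (d) The plaintiff resides in Norwick, which is not Fendale. Met.
  (e) The amount in controversy is 154,000 dollars, which meets the USD 25,000 floor. The carve-out does not apply: the plaintiff resides in Norwick, not Fendale. Condition met.
  → All conditions met; jurisdiction exists.
The Fendale Court of Common Pleas:
  (a) The claim is a tort claim, not a property claim. Satisfied.
  (b) The plaintiff resides in Norwick, which is not Fendale, so this disjunct is met. And the carve-out is inapplicable — no defendant resides in Fendale (they reside in Varford, Cordora). Met.
  (c) The amount in controversy is USD 154,000, within the $250,000 ceiling — that alternative is enough. Condition met.
  (d) No contract (and hence no place of execution) is alleged. Condition not met.
  → The court lacks jurisdiction.
The Cordora High Bench:
  (a) The plaintiff resides in Norwick, which is not Cordora. Condition met.
  (b) The amount in controversy is $154,000, within the $500,000 ceiling. Met.
  (c) The claim is a tort claim, not a property claim. The exception is not triggered, since the operative events occurred in Tarmarsh, not Cordora. Condition met.
  (d) The amount in controversy is $154,000, which meets the $100,000 floor, so this disjunct is met. Condition met.
  (e) Brightmoor Holdings has its principal place of business in Varford, so this disjunct is met. Condition met.
  → All conditions met; jurisdiction exists.
The Civil Court of Cordora:
  (a) The amount in controversy is 154,000 dollars, within the $250,000 ceiling, which satisfies one of the alternatives. Satisfied.
  (b) The corporate defendant(s) have their principal place of business in Varford, not Cordora. However, Vera Jonquil resides in Cordora, so the 'unless' proviso supplies this condition. Met.
  (c) Vera Jonquil resides in Cordora, which satisfies one of the alternatives. Met.
  (d) Vera Jonquil resides in Cordora, which satisfies one of the alternatives. Met.
  → The court has jurisdiction.
Courts with jurisdiction: the Fendale High Bench, the Cordora High Bench, the Civil Court of Cordora — 3 in total.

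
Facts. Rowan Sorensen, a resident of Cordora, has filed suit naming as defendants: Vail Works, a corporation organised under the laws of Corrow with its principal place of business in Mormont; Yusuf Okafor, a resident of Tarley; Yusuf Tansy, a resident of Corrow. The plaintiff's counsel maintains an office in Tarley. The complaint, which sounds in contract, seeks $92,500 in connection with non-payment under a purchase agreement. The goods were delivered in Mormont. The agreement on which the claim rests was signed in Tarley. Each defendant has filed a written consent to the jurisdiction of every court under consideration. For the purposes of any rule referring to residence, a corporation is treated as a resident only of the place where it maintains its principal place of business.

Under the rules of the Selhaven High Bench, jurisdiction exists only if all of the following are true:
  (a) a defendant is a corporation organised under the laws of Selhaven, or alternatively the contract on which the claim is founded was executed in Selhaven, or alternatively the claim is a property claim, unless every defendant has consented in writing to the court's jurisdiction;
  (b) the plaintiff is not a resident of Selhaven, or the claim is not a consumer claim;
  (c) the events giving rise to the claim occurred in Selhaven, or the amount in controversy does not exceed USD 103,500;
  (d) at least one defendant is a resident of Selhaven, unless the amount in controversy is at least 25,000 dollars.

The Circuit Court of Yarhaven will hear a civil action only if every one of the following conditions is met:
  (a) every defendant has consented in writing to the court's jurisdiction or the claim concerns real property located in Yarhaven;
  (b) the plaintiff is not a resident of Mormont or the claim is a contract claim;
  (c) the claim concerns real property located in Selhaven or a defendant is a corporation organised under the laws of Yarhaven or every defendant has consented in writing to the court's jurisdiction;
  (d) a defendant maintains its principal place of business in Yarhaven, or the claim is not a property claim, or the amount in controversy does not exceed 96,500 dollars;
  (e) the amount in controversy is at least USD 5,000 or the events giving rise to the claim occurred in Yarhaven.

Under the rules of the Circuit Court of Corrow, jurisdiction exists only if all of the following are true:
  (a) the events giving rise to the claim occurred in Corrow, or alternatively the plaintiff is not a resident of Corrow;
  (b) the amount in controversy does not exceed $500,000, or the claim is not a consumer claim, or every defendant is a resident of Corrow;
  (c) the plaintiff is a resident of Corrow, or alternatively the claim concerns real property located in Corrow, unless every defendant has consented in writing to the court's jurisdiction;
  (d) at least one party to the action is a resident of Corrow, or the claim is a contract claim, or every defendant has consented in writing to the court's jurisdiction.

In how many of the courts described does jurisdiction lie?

The Selhaven High Bench:
  (a) The corporate defendant(s) are organised in Corrow, not Selhaven; the contract was executed in Tarley, not Selhaven; the claim is a contract claim, not a property claim — no alternative holds. The proviso rescues it, though: every defendant has filed written consent. Met.
  (b) The plaintiff resides in Cordora, which is not Selhaven, which satisfies one of the alternatives. Satisfied.
  (c) The amount in controversy is 92,500 dollars, within the USD 103,500 ceiling, so one alternative holds. Met.
  (d) No defendant resides in Selhaven (they reside in Mormont, Tarley, Corrow). The proviso rescues it, though: the amount in controversy is USD 92,500, which meets the $25,000 floor. Condition met.
  → The court has jurisdiction.
The Circuit Court of Yarhaven:
  (a) Every defendant has filed written consent — that alternative is enough. Condition met.
  (b) The plaintiff resides in Cordora, which is not Mormont, so this disjunct is met. Met.
  (c) Every defendant has filed written consent — that alternative is enough. Condition met.
  (d) The claim is a contract claim, not a property claim — that alternative is enough. Met.
  (e) The amount in controversy is 92,500 dollars, which meets the $5,000 floor, which satisfies one of the alternatives. Met.
  → Jurisdiction lies.
The Circuit Court of Corrow:
  (a) The plaintiff resides in Cordora, which is not Corrow, which satisfies one of the alternatives. Satisfied.
  (b) The amount in controversy is 92,500 dollars, within the 500,000 dollars ceiling, which satisfies one of the alternatives. Condition met.
  (c) The plaintiff resides in Cordora, not Corrow; the claim does not concern real property — none of the alternatives is met. But every defendant has filed written consent, and the 'unless' clause therefore excuses the requirement. Met.
  (d) Yusuf Tansy resides in Corrow, so this disjunct is met. Met.
  → Every requirement is satisfied — jurisdiction.
Courts with jurisdiction: the Selhaven High Bench, the Circuit Court of Yarhaven, the Circuit Court of Corrow — 3 in total.

3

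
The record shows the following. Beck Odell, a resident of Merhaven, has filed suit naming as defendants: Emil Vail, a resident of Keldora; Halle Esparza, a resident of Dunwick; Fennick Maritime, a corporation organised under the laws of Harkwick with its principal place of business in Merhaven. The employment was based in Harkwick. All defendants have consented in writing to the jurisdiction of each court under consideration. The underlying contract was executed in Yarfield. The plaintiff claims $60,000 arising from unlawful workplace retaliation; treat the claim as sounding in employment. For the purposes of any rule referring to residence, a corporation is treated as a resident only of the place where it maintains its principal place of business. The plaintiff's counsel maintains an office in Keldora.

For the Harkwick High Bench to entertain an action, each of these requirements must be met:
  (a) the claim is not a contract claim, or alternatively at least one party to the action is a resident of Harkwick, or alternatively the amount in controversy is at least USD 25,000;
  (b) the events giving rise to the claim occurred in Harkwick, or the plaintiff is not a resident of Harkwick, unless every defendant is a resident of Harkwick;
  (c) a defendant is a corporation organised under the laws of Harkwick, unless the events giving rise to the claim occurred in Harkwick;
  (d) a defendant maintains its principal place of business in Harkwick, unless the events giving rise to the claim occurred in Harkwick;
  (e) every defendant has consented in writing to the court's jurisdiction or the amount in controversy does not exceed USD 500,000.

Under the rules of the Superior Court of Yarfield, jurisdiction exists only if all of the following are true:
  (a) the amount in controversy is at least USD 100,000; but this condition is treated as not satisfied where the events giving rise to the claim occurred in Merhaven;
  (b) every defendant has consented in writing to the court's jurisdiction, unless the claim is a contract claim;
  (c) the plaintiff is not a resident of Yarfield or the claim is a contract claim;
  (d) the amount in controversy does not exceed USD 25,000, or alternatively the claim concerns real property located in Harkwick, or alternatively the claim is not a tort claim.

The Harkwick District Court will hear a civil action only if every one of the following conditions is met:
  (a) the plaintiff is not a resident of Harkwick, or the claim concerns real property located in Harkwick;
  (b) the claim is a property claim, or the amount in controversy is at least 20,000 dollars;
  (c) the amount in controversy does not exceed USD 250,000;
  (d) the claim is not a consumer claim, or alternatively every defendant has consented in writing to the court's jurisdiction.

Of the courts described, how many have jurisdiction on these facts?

2

The Harkwick High Bench:
  (a) The claim is an employment claim, not a contract claim — that alternative is enough. Satisfied.
  (b) The operative events occurred in Harkwick, so this disjunct is met. Satisfied.
  (c) Fennick Maritime is organised under the laws of Harkwick. Condition met.
  (d) The corporate defendant(s) have their principal place of business in Merhaven, not Harkwick. The proviso rescues it, though: the operative events occurred in Harkwick. Satisfied.
  (e) Every defendant has filed written consent, so this disjunct is met. Condition met.
  → The court has jurisdiction.
The Superior Court of Yarfield:
  (a) The amount in controversy is USD 60,000, below the $100,000 floor. Fails.
  (b) Every defendant has filed written consent. Condition met.
  (c) The plaintiff resides in Merhaven, which is not Yarfield, so this disjunct is met. Condition met.
  (d) The claim is an employment claim, not a tort claim, which satisfies one of the alternatives. Met.
  → No jurisdiction.
The Harkwick District Court:
  (a) The plaintiff resides in Merhaven, which is not Harkwick, so this disjunct is met. Satisfied.
  (b) The amount in controversy is 60,000 dollars, which meets the USD 20,000 floor, which satisfies one of the alternatives. Met.
  (c) The amount in controversy is USD 60,000, within the 250,000 dollars ceiling. Met.
  (d) The claim is an employment claim, not a consumer claim, which satisfies one of the alternatives. Satisfied.
  → Jurisdiction lies.
Courts with jurisdiction: the Harkwick High Bench, the Harkwick District Court — 2 in total.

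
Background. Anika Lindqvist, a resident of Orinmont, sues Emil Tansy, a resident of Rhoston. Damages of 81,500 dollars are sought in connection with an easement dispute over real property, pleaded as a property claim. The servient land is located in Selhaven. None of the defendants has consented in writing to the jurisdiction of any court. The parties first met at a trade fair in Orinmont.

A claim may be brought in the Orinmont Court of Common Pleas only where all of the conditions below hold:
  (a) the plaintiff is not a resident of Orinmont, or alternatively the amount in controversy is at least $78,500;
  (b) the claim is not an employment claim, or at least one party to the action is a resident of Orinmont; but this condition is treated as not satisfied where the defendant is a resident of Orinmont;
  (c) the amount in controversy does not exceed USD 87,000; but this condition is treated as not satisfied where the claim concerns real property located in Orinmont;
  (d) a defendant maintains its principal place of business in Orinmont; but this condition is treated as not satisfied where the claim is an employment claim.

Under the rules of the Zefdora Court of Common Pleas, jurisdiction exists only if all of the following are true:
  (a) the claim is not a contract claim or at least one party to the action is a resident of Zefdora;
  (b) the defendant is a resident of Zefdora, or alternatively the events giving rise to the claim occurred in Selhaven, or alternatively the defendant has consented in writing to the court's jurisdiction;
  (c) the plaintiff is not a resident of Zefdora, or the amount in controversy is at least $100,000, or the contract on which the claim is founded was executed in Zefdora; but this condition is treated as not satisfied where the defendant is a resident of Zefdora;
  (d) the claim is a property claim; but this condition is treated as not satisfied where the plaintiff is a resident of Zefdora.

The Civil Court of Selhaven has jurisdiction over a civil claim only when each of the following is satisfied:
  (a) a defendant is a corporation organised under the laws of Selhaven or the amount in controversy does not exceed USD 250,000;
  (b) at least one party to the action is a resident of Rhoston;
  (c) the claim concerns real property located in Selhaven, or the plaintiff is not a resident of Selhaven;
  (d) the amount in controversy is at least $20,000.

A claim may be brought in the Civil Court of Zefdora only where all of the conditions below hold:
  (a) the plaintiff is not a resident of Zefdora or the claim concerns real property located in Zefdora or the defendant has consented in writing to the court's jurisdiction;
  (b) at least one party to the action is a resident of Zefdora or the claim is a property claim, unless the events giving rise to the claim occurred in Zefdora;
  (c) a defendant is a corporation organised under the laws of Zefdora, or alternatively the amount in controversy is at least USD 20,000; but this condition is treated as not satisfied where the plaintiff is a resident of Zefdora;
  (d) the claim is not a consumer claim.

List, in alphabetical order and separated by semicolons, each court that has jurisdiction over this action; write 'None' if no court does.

the Civil Court of Selhaven; the Civil Court of Zefdora; the Zefdora Court of Common Pleas

The Orinmont Court of Common Pleas:
  (a) The amount in controversy is $81,500, which meets the 78,500 dollars floor, which satisfies one of the alternatives. Condition met.
  (b) The claim is a property claim, not an employment claim, so one alternative holds. The carve-out does not apply: the defendant resides in Rhoston, not Orinmont. Condition met.
  (c) The amount in controversy is USD 81,500, within the USD 87,000 ceiling. The exception is not triggered, since the property lies in Selhaven, not Orinmont. Met.
  (d) No defendant is a corporation. Fails.
  → The court lacks jurisdiction.
The Zefdora Court of Common Pleas:
  (a) The claim is a property claim, not a contract claim, so one alternative holds. Met.
  (b) The operative events occurred in Selhaven, so this disjunct is met. Condition met.
  (c) The plaintiff resides in Orinmont, which is not Zefdora, so this disjunct is met. The exception is not triggered, since the defendant resides in Rhoston, not Zefdora. Satisfied.
  (d) The claim is a property claim. The exception is not triggered, since the plaintiff resides in Orinmont, not Zefdora. Satisfied.
  → All conditions met; jurisdiction exists.
The Civil Court of Selhaven:
  (a) The amount in controversy is 81,500 dollars, within the $250,000 ceiling — that alternative is enough. Condition met.
  (b) Emil Tansy resides in Rhoston. Satisfied.
  (c) The property lies in Selhaven, so this disjunct is met. Met.
  (d) The amount in controversy is 81,500 dollars, which meets the USD 20,000 floor. Satisfied.
  → Jurisdiction lies.
The Civil Court of Zefdora:
  (a) The plaintiff resides in Orinmont, which is not Zefdora, which satisfies one of the alternatives. Condition met.
  (b) The claim is a property claim — that alternative is enough. Condition met.
  (c) The amount in controversy is 81,500 dollars, which meets the 20,000 dollars floor, which satisfies one of the alternatives. The carve-out does not apply: the plaintiff resides in Orinmont, not Zefdora. Condition met.
  (d) The claim is a property claim, not a consumer claim. Satisfied.
  → Jurisdiction lies.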